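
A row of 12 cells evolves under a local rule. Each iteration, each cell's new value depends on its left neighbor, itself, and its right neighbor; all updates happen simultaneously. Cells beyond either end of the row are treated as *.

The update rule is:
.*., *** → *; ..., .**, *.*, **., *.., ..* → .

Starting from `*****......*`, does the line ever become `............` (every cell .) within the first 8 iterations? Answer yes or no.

****........
***.........
**..........
*...........
............
all cells are . at iteration 5

yes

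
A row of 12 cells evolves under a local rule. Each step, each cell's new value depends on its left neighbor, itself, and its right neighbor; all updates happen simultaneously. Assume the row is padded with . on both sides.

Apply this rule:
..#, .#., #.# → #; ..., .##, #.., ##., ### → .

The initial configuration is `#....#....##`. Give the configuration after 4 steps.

#...##...#..
#..#....##..
#.##...#....
##....##....

##....##....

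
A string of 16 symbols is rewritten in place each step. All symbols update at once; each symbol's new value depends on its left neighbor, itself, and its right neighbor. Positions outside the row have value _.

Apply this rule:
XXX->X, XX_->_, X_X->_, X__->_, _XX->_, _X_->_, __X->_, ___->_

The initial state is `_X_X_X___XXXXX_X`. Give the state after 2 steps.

step 1: __________XXX___
step 2: ___________X____

___________X____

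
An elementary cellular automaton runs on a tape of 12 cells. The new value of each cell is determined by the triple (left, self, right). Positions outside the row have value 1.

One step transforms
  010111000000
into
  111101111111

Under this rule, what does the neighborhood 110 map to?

At position 5 the neighborhood is 110; the next row has 1 there.

1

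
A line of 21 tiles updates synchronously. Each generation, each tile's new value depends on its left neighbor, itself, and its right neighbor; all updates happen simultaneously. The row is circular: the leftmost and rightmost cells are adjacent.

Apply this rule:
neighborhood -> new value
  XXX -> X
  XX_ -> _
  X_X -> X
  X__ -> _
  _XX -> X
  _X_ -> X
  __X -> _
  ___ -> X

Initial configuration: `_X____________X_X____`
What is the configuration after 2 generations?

XXXXXXXXXXXX_XXX_XXX_

_X_XXXXXXXXXX_XXX_XXX
XXXXXXXXXXXX_XXX_XXX_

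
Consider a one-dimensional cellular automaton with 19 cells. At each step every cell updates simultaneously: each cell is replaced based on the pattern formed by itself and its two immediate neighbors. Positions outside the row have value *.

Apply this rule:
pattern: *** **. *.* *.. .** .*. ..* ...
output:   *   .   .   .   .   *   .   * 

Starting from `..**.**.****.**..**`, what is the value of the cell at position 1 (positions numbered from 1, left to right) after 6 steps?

.

step 1: .........**.......*
step 2: .*******....*****..
step 3: ..*****..**..***...
step 4: ...***........*..*.
step 5: .*..*..******.*..*.
step 6: .*..*...****..*..*.
position 1 holds .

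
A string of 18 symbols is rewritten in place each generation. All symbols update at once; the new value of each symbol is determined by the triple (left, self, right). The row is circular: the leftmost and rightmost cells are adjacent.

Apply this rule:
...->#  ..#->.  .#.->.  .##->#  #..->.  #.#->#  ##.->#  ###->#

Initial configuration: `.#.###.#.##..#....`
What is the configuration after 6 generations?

..#####.###....###
..#########.##.###
..################
..################  (fixed point — unchanged through generation 6)

..################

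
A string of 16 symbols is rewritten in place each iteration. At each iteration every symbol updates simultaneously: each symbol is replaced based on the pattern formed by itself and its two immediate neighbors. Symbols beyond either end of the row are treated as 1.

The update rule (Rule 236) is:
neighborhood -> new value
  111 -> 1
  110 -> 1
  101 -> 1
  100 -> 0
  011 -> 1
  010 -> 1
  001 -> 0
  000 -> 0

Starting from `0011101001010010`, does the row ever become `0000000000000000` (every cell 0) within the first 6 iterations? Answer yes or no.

0011111001110011
0011111001110011  (fixed point — unchanged through iteration 6)
iteration 6 is 0011111001110011, still not uniform 0

no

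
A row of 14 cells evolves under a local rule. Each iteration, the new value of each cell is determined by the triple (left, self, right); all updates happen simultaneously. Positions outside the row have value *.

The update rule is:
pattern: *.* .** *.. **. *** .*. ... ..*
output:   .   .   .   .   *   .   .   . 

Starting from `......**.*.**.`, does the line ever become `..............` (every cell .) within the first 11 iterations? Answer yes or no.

yes

..............
all cells are . at iteration 1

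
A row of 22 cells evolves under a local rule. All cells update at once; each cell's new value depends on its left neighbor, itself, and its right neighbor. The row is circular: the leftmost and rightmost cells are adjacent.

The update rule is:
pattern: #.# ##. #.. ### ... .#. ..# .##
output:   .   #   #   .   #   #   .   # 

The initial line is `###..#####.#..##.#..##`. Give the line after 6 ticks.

#.##.#.#.#.##.##.##.#.

tick 1: ..##.#...#.##.##.##.#.
tick 2: #.##.###.#.##.##.##.##
tick 3: #.##.#.#.#.##.##.##.#.
tick 4: #.##.#.#.#.##.##.##.#.  (fixed point — unchanged through tick 6)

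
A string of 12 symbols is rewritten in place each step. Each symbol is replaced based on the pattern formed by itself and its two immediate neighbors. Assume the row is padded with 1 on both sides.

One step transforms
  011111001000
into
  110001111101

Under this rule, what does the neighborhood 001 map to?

At position 7 the neighborhood is 001; the next row has 1 there.

1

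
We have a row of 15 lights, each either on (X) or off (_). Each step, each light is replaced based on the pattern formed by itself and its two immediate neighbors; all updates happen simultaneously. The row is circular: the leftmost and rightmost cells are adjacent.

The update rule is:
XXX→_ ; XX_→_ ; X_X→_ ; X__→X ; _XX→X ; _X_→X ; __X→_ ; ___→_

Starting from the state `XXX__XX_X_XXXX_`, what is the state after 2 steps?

step 1: X__X_X__X_X____
step 2: XX_X_XX_X_XX___

XX_X_XX_X_XX___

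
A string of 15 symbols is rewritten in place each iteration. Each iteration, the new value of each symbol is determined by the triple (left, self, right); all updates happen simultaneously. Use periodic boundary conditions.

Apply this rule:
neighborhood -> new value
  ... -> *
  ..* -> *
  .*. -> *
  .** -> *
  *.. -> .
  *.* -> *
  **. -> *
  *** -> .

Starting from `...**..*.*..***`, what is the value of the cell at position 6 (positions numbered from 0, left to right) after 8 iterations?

*

iteration 1: .****.****.**.*
iteration 2: **..***..******
iteration 3: .*.**.*.**.....
iteration 4: **********.****
iteration 5: .........***...
iteration 6: **********.*.**
iteration 7: .........*****.
iteration 8: **********...*.
position 6 holds *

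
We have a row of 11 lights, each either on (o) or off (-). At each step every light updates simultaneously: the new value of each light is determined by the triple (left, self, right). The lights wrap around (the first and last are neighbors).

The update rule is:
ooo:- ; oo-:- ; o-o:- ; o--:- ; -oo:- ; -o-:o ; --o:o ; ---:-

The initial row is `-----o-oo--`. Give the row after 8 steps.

--------o--

----oo-----
---o-------
--oo-------
-o---------
oo---------
----------o
---------oo
--------o--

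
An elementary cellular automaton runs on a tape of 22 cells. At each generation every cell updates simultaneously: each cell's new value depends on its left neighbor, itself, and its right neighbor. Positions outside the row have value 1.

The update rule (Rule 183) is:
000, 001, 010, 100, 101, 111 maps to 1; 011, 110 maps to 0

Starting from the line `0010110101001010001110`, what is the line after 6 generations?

1110110111011011101010

1111001111111111110101
1110110111111111101110
1101001011111111010101
1011111101111110111110
0101111010111101011101
1110110111011011101010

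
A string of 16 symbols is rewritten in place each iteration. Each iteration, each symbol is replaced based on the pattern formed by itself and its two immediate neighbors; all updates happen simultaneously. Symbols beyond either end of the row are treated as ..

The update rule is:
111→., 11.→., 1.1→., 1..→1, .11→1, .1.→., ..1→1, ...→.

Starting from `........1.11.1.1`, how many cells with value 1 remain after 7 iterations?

iteration 1: .......1..1.....
iteration 2: ......1.11.1....
iteration 3: .....1..1...1...
iteration 4: ....1.11.1.1.1..
iteration 5: ...1..1.......1.
iteration 6: ..1.11.1.....1.1
iteration 7: .1..1...1...1...
count of 1: 4

4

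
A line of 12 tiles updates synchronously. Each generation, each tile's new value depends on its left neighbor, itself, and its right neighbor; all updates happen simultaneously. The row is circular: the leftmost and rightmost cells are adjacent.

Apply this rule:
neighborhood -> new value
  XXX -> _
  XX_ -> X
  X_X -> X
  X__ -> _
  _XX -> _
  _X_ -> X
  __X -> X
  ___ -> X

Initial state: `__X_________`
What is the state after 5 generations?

generation 1: XXX_XXXXXXXX
generation 2: __XX________
generation 3: XX_X_XXXXXXX
generation 4: _XXXX_______
generation 5: X___X_XXXXXX

X___X_XXXXXX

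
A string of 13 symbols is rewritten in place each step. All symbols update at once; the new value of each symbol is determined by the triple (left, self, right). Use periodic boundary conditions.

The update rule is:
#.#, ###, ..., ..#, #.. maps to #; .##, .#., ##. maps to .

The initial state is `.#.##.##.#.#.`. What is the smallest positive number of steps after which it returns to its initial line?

2

#.#..#..#.#.#
.#.##.##.#.#.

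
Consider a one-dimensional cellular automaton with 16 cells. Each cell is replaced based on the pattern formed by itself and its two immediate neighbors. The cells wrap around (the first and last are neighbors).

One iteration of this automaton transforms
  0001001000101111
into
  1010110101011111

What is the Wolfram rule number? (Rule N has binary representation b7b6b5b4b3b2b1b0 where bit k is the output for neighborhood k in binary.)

250

position 13: 111 → 1  (bit 7 = 1)
position 15: 110 → 1  (bit 6 = 1)
position 11: 101 → 1  (bit 5 = 1)
position 0: 100 → 1  (bit 4 = 1)
position 12: 011 → 1  (bit 3 = 1)
position 3: 010 → 0  (bit 2 = 0)
position 2: 001 → 1  (bit 1 = 1)
position 1: 000 → 0  (bit 0 = 0)
bits b7..b0 = 11111010 = 250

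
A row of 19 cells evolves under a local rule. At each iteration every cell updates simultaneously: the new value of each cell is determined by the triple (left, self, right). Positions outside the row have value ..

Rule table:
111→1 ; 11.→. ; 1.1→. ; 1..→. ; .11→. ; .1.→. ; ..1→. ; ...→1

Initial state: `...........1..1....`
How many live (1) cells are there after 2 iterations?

1111111111......111
.11111111..1111..1.
count of 1: 13

13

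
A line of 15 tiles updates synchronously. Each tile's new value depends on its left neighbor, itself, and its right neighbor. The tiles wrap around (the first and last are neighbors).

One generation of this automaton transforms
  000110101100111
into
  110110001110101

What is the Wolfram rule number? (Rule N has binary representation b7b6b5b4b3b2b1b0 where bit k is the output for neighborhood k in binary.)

89

position 13: 111 → 0  (bit 7 = 0)
position 4: 110 → 1  (bit 6 = 1)
position 5: 101 → 0  (bit 5 = 0)
position 0: 100 → 1  (bit 4 = 1)
position 3: 011 → 1  (bit 3 = 1)
position 6: 010 → 0  (bit 2 = 0)
position 2: 001 → 0  (bit 1 = 0)
position 1: 000 → 1  (bit 0 = 1)
bits b7..b0 = 01011001 = 89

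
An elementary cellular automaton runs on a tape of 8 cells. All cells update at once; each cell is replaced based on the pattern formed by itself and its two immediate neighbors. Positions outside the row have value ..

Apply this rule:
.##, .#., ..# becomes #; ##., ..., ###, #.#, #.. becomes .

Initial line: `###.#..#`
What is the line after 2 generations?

#..##.#.

#...#.##
#..##.#.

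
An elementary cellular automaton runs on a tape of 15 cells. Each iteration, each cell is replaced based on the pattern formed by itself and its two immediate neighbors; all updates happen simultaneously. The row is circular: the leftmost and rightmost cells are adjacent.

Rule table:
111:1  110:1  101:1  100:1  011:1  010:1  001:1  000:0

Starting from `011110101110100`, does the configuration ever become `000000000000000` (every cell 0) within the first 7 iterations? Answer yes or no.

no

111111111111110
111111111111111
111111111111111  (fixed point — unchanged through iteration 7)
iteration 7 is 111111111111111, still not uniform 0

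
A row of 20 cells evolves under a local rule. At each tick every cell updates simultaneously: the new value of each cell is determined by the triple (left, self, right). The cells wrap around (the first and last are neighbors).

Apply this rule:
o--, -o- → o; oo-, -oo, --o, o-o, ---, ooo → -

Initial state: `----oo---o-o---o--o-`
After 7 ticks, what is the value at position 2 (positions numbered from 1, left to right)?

-

tick 1: ------o--o-oo--oo-oo
tick 2: o-----oo-o---o------
tick 3: oo-------oo--oo-----
tick 4: --o--------o---o----
tick 5: --oo-------oo--oo---
tick 6: ----o--------o---o--
tick 7: ----oo-------oo--oo-
position 2 holds -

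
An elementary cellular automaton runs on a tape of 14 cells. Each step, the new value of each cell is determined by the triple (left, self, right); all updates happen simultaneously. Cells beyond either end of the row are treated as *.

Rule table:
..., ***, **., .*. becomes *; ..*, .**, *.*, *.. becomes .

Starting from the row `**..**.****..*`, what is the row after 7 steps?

**.*.*.*..*.*.

step 1: **...*..***...
step 2: **.*.*...**.*.
step 3: **.*.*.*..*.*.
step 4: **.*.*.*..*.*.  (fixed point — unchanged through step 7)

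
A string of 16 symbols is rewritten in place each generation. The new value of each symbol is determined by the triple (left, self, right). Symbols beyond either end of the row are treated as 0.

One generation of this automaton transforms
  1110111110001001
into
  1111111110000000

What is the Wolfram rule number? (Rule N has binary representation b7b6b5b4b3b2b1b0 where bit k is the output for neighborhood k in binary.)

position 1: 111 → 1  (bit 7 = 1)
position 2: 110 → 1  (bit 6 = 1)
position 3: 101 → 1  (bit 5 = 1)
position 9: 100 → 0  (bit 4 = 0)
position 0: 011 → 1  (bit 3 = 1)
position 12: 010 → 0  (bit 2 = 0)
position 11: 001 → 0  (bit 1 = 0)
position 10: 000 → 0  (bit 0 = 0)
bits b7..b0 = 11101000 = 232

232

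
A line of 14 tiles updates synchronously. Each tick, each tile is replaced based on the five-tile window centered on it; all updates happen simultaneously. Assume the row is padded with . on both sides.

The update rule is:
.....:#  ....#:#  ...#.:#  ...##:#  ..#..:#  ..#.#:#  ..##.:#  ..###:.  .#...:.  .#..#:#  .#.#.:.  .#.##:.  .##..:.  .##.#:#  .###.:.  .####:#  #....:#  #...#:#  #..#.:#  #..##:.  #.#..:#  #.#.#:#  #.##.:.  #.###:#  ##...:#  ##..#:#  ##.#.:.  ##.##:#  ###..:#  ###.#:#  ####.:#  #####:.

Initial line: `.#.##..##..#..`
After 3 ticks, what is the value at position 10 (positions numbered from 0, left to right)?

.

##...#.#.###.#
#.####.#.#.#.#
#.####.#.#.#.#
position 10 holds .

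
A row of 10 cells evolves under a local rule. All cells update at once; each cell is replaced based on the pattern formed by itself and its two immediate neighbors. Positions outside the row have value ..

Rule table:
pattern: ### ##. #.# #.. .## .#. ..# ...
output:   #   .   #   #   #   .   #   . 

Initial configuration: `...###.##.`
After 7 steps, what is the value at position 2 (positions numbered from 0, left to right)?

.

step 1: ..###.##.#
step 2: .###.##.#.
step 3: ###.##.#.#
step 4: ##.##.#.#.
step 5: #.##.#.#.#
step 6: .##.#.#.#.
step 7: ##.#.#.#.#
position 2 holds .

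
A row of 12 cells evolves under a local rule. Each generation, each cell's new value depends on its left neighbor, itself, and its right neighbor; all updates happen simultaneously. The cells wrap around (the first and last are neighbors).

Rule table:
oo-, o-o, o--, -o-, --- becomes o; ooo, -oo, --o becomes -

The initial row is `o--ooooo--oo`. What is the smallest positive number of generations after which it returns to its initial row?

generation 1: oo-----oo---
generation 2: -ooooo--ooo-
generation 3: -----oo---oo
generation 4: oooo--ooo--o
generation 5: ---oo---oo--
generation 6: oo--ooo--ooo
generation 7: -oo---oo----
generation 8: --ooo--ooooo
generation 9: o---oo-----o
generation 10: ooo--ooooo--
generation 11: --oo-----oo-
generation 12: o--ooooo--oo

12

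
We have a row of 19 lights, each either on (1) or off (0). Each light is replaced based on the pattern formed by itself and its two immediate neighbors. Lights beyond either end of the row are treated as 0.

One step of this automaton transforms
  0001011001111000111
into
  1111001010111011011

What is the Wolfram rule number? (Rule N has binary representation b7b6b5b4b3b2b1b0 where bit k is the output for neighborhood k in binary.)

199

position 10: 111 → 1  (bit 7 = 1)
position 6: 110 → 1  (bit 6 = 1)
position 4: 101 → 0  (bit 5 = 0)
position 7: 100 → 0  (bit 4 = 0)
position 5: 011 → 0  (bit 3 = 0)
position 3: 010 → 1  (bit 2 = 1)
position 2: 001 → 1  (bit 1 = 1)
position 0: 000 → 1  (bit 0 = 1)
bits b7..b0 = 11000111 = 199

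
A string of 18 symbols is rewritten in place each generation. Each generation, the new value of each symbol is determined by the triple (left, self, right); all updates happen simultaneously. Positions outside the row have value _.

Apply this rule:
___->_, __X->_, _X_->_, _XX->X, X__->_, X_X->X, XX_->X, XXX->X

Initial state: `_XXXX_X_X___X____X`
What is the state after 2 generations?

_XXXXXX___________

_XXXXX_X__________
_XXXXXX___________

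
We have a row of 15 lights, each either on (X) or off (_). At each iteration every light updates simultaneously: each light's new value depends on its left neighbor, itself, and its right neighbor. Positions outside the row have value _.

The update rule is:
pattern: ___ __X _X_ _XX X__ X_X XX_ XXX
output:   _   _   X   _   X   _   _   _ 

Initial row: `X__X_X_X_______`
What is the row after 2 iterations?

___X_X___X_____

XX_X_X_XX______
___X_X___X_____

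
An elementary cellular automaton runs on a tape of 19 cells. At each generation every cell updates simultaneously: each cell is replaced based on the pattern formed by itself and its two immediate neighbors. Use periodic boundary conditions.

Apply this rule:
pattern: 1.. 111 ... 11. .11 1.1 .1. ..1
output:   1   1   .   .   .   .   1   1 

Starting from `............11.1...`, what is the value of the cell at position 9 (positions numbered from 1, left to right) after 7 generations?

.

generation 1: ...........1...11..
generation 2: ..........111.1..1.
generation 3: .........1.1..11111
generation 4: 1.......11.111.111.
generation 5: 11.....1....1...1..
generation 6: ..1...111..111.1111
generation 7: 1111.1.1.11.1...11.
position 9 holds .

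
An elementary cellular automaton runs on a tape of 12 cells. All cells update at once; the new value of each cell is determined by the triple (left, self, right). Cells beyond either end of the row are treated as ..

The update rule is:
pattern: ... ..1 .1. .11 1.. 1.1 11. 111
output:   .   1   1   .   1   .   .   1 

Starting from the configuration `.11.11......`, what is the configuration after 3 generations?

..1.1.1.1...

1.....1.....
11...111....
..1.1.1.1...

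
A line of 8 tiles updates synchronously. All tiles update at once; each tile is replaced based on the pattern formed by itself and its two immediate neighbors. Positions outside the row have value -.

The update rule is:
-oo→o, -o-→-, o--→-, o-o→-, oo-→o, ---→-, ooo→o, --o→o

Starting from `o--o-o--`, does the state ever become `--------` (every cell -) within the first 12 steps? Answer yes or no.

yes

--o-----
-o------
o-------
--------
all cells are - at step 4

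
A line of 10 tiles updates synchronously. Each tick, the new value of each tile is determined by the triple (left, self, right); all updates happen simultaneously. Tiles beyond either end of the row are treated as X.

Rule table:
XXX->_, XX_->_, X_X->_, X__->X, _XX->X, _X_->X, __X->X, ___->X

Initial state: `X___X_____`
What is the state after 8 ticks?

_XXXXXXXXX
_X________
_XXXXXXXXX  (repeats tick 1; period 2)
tick 8: _X________

_X________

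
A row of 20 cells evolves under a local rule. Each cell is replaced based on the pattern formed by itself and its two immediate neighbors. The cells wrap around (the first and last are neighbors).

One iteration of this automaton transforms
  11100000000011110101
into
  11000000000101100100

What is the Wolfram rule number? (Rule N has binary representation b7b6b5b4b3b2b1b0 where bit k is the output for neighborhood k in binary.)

134

position 0: 111 → 1  (bit 7 = 1)
position 2: 110 → 0  (bit 6 = 0)
position 16: 101 → 0  (bit 5 = 0)
position 3: 100 → 0  (bit 4 = 0)
position 12: 011 → 0  (bit 3 = 0)
position 17: 010 → 1  (bit 2 = 1)
position 11: 001 → 1  (bit 1 = 1)
position 4: 000 → 0  (bit 0 = 0)
bits b7..b0 = 10000110 = 134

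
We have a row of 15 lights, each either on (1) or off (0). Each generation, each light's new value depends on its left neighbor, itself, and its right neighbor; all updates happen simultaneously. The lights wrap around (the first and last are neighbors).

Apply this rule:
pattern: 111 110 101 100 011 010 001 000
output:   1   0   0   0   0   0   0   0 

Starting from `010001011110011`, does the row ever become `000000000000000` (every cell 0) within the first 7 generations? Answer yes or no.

yes

000000001100000
000000000000000
all cells are 0 at generation 2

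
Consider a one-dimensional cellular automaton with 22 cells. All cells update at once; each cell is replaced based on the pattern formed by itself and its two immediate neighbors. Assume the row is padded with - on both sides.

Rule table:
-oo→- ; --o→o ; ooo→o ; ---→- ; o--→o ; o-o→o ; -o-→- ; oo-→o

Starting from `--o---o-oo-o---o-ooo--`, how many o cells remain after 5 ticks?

-o-o-o-o-oo-o-o-o-ooo-
o-o-o-o-o-oo-o-o-o-ooo
-o-o-o-o-o-oo-o-o-o-oo
o-o-o-o-o-o-oo-o-o-o-o
-o-o-o-o-o-o-oo-o-o-o-
count of o: 11

11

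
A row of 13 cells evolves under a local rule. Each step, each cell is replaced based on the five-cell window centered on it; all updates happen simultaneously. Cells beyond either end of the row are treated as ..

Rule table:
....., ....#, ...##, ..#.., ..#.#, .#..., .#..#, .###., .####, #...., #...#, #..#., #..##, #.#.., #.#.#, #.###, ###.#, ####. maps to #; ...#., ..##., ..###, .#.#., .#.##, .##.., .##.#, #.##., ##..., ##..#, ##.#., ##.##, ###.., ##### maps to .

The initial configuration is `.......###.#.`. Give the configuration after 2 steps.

#######.##.##
.#...##......

.#...##......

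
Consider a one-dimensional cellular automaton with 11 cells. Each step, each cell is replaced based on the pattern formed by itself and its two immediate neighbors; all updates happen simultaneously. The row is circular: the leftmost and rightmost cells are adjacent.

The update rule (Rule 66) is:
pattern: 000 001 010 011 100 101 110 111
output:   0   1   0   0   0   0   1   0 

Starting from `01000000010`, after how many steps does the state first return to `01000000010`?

step 1: 10000000100
step 2: 00000001001
step 3: 00000010010
step 4: 00000100100
step 5: 00001001000
step 6: 00010010000
step 7: 00100100000
step 8: 01001000000
step 9: 10010000000
step 10: 00100000001
step 11: 01000000010

11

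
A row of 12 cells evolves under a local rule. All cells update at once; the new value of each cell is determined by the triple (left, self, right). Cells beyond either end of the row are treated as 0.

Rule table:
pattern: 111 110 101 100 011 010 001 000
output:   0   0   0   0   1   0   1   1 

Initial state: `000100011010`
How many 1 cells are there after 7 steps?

7

step 1: 111001110000
step 2: 100011000111
step 3: 001110011100
step 4: 111000110001
step 5: 100011100110
step 6: 001110001100
step 7: 111000111001
count of 1: 7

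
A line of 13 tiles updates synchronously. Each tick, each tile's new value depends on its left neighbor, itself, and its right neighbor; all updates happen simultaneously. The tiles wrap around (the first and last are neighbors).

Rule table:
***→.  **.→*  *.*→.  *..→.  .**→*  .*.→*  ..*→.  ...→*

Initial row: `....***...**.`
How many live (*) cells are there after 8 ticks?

7

***.*.*.*.**.
*.*.*.*.*.**.
*.*.*.*.*.**.  (fixed point — unchanged through tick 8)
count of *: 7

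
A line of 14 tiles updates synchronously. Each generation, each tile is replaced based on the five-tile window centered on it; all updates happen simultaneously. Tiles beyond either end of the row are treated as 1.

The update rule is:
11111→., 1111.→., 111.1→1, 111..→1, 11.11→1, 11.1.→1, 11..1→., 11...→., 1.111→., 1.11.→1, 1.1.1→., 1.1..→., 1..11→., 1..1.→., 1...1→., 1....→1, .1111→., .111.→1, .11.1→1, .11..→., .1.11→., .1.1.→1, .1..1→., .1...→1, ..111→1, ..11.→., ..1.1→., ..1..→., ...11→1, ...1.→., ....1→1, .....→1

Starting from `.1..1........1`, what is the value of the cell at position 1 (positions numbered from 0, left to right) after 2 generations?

.

1....111111111
1.1111........
position 1 holds .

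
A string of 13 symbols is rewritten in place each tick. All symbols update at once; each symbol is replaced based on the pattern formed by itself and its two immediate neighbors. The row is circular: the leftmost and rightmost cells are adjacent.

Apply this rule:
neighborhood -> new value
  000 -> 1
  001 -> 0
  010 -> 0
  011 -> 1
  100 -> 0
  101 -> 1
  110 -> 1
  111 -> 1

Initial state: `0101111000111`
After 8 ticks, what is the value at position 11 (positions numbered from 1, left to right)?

1

1011111010111
1111111101111
1111111111111
1111111111111  (fixed point — unchanged through tick 8)
position 11 holds 1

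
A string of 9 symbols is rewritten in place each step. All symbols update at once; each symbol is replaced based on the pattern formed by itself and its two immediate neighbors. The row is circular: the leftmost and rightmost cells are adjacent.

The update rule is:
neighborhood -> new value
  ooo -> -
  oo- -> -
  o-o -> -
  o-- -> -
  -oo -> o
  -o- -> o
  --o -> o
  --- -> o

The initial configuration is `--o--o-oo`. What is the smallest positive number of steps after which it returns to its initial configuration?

18

-oo-oo-o-
oo--o--o-
o--oo-oo-
o-oo--o--
o-o--oo-o
--o-oo--o
-oo-o--oo
-o--o-oo-
oo-oo-o--
o--o--o-o
--oo-oo-o
-oo--o--o
-o--oo-oo
-o-oo--o-
oo-o--oo-
o--o-oo--
o-oo-o--o
--o--o-oo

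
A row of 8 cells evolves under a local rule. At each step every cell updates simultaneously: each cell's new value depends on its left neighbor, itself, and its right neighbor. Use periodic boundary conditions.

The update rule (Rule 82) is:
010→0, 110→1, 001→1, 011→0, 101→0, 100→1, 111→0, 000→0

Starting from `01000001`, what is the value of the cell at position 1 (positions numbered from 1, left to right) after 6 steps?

00100010
01010101
00000000
00000000  (fixed point — unchanged through step 6)
position 1 holds 0

0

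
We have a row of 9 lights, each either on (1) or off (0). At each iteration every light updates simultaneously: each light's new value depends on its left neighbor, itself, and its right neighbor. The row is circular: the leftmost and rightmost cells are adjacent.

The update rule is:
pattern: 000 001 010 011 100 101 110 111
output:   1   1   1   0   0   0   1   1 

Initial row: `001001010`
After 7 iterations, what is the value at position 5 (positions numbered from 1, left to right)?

111011010
011001010
101011010
101001010
101011010  (repeats iteration 3; period 2)
iteration 7: 101011010
position 5 holds 1

1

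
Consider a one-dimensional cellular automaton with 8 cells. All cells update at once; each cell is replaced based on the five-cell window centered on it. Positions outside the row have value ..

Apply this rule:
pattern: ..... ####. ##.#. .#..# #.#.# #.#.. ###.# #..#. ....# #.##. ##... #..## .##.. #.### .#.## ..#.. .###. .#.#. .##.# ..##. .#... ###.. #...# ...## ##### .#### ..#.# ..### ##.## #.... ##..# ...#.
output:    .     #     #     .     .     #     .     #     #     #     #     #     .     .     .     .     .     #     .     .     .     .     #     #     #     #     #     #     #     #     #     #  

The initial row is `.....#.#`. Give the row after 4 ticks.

#####.##

...#####
.######.
######.#
#####.##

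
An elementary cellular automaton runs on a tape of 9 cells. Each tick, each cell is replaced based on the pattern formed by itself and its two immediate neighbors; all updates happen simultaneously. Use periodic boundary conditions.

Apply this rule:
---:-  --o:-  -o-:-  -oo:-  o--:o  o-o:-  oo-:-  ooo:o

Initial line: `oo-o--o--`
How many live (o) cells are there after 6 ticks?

tick 1: ----o--o-
tick 2: -----o--o
tick 3: o-----o--
tick 4: -o-----o-
tick 5: --o-----o
tick 6: o--o-----
count of o: 2

2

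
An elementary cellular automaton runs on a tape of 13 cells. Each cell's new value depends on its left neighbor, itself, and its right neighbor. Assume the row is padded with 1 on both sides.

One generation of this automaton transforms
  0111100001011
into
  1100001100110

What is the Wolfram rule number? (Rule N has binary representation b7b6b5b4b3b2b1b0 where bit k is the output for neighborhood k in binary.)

position 2: 111 → 0  (bit 7 = 0)
position 4: 110 → 0  (bit 6 = 0)
position 0: 101 → 1  (bit 5 = 1)
position 5: 100 → 0  (bit 4 = 0)
position 1: 011 → 1  (bit 3 = 1)
position 9: 010 → 0  (bit 2 = 0)
position 8: 001 → 0  (bit 1 = 0)
position 6: 000 → 1  (bit 0 = 1)
bits b7..b0 = 00101001 = 41

41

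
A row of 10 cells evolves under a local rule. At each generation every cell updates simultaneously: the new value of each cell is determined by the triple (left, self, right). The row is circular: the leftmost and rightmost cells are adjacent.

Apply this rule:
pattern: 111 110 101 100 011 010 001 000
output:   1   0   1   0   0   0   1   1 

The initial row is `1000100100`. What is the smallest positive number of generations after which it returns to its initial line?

0011001001
0100010010
1001100100
0010001001
0100110010
1001000100
0010011001
0100100010
1001001100
0010010001
0100100110
1001001000
0010010011
0100100100
1001001001
0010010010
1100100100
0001001001
0110010010
1000100100

20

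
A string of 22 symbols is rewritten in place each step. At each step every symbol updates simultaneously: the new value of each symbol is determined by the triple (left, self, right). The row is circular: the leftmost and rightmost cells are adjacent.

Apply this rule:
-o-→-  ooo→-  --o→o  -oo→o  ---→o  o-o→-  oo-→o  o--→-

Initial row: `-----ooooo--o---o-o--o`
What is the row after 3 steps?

oo-oo--oo-oooo-o-o-o-o

-ooooo---o-o--oo----o-
oo---o-oo----ooo-ooo--
oo-oo--oo-oooo-o-o-o-o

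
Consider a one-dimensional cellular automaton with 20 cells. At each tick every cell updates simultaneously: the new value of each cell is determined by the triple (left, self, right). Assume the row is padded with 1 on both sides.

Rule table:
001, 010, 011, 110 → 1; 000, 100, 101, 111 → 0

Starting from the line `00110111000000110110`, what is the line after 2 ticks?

01010101000011010110

tick 1: 01110101000001110110
tick 2: 01010101000011010110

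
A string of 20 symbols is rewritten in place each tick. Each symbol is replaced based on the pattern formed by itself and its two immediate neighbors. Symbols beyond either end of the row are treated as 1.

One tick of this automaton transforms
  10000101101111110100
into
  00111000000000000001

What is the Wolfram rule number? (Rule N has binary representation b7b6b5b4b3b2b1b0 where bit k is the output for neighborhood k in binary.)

3

position 11: 111 → 0  (bit 7 = 0)
position 0: 110 → 0  (bit 6 = 0)
position 6: 101 → 0  (bit 5 = 0)
position 1: 100 → 0  (bit 4 = 0)
position 7: 011 → 0  (bit 3 = 0)
position 5: 010 → 0  (bit 2 = 0)
position 4: 001 → 1  (bit 1 = 1)
position 2: 000 → 1  (bit 0 = 1)
bits b7..b0 = 00000011 = 3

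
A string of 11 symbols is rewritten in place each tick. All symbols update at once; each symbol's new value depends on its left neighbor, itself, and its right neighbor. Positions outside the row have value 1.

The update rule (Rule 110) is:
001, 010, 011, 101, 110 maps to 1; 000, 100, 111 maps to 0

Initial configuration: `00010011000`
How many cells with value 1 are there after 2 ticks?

00110111001
01111101011
count of 1: 8

8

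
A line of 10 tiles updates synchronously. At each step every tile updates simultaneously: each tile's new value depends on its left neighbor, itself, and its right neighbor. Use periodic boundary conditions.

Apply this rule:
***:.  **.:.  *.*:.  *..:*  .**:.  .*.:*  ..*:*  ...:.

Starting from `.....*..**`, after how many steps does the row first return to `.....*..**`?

6

step 1: *...****..
step 2: **.*....**
step 3: ...**..*..
step 4: ..*..****.
step 5: .****....*
step 6: .....*..**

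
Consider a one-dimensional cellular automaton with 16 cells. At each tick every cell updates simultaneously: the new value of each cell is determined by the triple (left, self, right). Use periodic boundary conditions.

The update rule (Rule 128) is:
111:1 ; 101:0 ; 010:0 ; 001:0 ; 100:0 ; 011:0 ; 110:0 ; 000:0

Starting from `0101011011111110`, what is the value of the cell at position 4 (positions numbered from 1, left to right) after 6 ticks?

0000000001111100
0000000000111000
0000000000010000
0000000000000000
0000000000000000  (fixed point — unchanged through tick 6)
position 4 holds 0

0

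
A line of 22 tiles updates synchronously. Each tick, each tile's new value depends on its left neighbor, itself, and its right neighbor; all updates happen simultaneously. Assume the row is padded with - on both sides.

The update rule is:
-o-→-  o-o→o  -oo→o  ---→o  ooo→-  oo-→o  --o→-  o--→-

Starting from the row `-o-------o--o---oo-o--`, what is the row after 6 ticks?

---ooooo------o-ooo--o
oo-o---o-oooo--oo-o---
ooo--o--oo--o--ooo--oo
o-o-----oo-----o-o--oo
-o--ooo-oo-ooo--o---oo
----o-oooooo-o----o-oo

----o-oooooo-o----o-oo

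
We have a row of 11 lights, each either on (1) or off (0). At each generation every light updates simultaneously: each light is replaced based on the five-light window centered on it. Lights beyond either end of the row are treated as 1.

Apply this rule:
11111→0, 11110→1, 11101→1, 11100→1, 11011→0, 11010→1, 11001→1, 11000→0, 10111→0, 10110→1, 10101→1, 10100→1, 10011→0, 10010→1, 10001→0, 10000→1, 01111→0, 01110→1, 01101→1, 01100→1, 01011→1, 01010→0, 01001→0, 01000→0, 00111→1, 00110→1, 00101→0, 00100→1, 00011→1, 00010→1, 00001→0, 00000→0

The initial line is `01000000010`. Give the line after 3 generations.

00111101011

11010000101
11110101010
00111101011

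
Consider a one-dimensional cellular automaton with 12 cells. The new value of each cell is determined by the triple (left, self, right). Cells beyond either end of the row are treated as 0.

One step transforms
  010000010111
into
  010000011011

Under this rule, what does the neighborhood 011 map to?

0

At position 9 the neighborhood is 011; the next row has 0 there.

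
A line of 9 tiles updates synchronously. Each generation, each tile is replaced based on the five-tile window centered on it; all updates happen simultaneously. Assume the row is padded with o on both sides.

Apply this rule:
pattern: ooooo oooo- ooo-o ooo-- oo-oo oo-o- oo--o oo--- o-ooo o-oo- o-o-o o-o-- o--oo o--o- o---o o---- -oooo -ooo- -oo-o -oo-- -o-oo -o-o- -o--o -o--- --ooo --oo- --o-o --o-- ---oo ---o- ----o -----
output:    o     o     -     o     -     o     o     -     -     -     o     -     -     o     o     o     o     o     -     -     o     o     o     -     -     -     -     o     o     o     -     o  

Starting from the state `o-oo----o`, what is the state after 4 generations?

-----o-o-
-oo-o-ooo
---ooo-oo
-oo-o---o

-oo-o---o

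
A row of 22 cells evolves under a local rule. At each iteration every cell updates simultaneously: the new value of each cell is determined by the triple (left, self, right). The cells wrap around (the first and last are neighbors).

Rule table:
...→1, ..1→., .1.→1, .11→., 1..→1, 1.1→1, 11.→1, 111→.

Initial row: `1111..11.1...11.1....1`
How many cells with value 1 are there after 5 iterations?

iteration 1: ...11..11111..111111..
iteration 2: 11..11.....11......111
iteration 3: .11..11111..111111....
iteration 4: ..11.....11......11111
iteration 5: 1..11111..111111.....1
count of 1: 13

13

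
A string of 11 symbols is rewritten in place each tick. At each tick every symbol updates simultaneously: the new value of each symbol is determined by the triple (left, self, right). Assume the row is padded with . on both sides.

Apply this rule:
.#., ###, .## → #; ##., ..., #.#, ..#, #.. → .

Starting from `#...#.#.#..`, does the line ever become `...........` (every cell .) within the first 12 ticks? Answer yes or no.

no

tick 1: #...#.#.#..  (fixed point — unchanged through tick 12)
tick 12 is #...#.#.#.., still not uniform .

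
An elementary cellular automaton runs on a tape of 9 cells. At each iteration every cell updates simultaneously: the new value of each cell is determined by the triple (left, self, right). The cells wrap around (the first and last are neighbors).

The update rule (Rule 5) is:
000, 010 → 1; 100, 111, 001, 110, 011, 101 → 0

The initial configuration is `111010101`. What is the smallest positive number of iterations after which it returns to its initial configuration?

iteration 1: 000010100
iteration 2: 111010101

2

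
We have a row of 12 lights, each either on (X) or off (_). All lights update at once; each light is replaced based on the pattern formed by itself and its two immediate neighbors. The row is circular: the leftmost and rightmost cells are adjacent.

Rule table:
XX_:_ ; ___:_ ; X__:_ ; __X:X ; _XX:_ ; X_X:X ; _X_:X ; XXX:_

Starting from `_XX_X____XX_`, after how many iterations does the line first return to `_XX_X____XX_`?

12

X__XX___X___
X_X____XX__X
_XX___X___X_
X____XX__XX_
X___X___X__X
___XX__XX_X_
__X___X__XX_
_XX__XX_X___
X___X__XX___
X__XX_X____X
__X__XX___X_
_XX_X____XX_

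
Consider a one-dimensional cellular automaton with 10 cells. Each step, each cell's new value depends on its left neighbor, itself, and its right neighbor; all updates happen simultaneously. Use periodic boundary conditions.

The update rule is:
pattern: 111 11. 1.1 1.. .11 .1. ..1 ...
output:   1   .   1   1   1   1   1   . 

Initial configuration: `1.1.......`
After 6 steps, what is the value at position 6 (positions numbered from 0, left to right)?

1

1111.....1
111.1...11
11.111.111
1.111.1111
.111.11111
111.11111.
position 6 holds 1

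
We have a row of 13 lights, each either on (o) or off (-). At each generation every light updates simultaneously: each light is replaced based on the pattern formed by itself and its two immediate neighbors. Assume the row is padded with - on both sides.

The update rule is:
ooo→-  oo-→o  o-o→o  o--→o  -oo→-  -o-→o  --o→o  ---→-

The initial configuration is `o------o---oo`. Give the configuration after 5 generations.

-oo---o-ooo-o

oo----ooo-o-o
-oo--o--ooooo
o-oooooo----o
oo-----oo--oo
-oo---o-ooo-o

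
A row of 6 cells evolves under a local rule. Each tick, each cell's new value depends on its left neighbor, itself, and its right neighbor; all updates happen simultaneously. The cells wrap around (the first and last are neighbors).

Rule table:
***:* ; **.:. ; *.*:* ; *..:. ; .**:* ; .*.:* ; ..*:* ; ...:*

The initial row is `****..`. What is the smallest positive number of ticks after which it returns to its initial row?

tick 1: ***..*
tick 2: **..**
tick 3: *..***
tick 4: ..****
tick 5: .****.
tick 6: ****..

6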